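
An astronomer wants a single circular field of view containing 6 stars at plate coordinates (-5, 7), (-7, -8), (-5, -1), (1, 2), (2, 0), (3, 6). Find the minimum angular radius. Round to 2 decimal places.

8.60

By Welzl's lemma the MEC is supported by two points (diametrically opposite) or three points (on a circumcircle).
The farthest pair is (-7, -8)–(3, 6) with squared distance 296. The circle on this segment as diameter has centre (-2, -1) and r² = 296/4 = 74.
Check (-5, 7): distance² to centre = 73 ≤ 74, so it lies inside.
All remaining points lie in this disk, and no smaller disk contains both endpoints, so this is the minimum enclosing circle.
r = √74 ≈ 8.60.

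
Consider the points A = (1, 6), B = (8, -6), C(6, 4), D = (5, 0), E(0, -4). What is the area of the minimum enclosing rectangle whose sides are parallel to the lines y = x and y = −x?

In coordinates u = x + y, v = x − y the rectangle is axis-aligned; the map (x,y)→(u,v) scales areas by 2.
u-values: 7, 2, 10, 5, -4; range = 10 − (-4) = 14.
v-values: -5, 14, 2, 5, 4; range = 14 − (-5) = 19.
Area = (14 × 19) / 2 = 133.

133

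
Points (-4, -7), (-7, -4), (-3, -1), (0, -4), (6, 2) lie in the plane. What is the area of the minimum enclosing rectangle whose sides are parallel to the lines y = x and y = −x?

66.5

In coordinates u = x + y, v = x − y the rectangle is axis-aligned; the map (x,y)→(u,v) scales areas by 2.
u-values: -11, -11, -4, -4, 8; range = 8 − (-11) = 19.
v-values: 3, -3, -2, 4, 4; range = 4 − (-3) = 7.
Area = (19 × 7) / 2 = 66.5.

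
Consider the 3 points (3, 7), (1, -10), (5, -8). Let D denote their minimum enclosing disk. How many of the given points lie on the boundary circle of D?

Call the three points A, B, C in the order given.
Side lengths²: AB² = 293, AC² = 229, BC² = 20.
Since AB² = 293 ≥ 229 + 20 = 249, the angle opposite AB is not acute, so the smallest enclosing circle has AB as diameter.
Centre = midpoint of AB = (2, -1.5), r² = 293/4 = 73.25.
The points at distance exactly r from the centre are (3, 7), (1, -10) — 2 points.

2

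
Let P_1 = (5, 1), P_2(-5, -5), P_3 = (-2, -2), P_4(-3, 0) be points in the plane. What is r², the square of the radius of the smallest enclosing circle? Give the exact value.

The farthest pair is P_1–P_2 with squared distance 136. The circle on this segment as diameter has centre (0, -2) and r² = 136/4 = 34.
Check P_3: distance² to centre = 4 ≤ 34, so it lies inside.
All remaining points lie in this disk, and no smaller disk contains both endpoints, so this is the minimum enclosing circle.

34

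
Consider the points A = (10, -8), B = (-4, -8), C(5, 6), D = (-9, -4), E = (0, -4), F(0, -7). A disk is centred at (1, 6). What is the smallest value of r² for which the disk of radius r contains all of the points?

The required radius is the distance from (1, 6) to the farthest point.
Squared distances: 277, 221, 16, 200, 101, 170.
Maximum is 277, attained at A.

277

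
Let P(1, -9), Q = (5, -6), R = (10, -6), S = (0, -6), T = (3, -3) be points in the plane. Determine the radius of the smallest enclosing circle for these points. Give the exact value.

5

By Welzl's lemma the MEC is supported by two points (diametrically opposite) or three points (on a circumcircle).
The farthest pair is R–S with squared distance 100. The circle on this segment as diameter has centre (5, -6) and r² = 100/4 = 25.
Check P: distance² to centre = 25 ≤ 25, so it lies inside.
All remaining points lie in this disk, and no smaller disk contains both endpoints, so this is the minimum enclosing circle.
r = √25 = 5.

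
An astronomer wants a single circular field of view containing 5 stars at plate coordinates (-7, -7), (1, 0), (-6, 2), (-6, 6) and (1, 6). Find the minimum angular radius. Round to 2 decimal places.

7.63

The farthest pair is (-7, -7)–(1, 6) with squared distance 233. The circle on this segment as diameter has centre (-3, -0.5) and r² = 233/4 = 58.25.
Check (1, 0): distance² to centre = 16.25 ≤ 58.25, so it lies inside.
All remaining points lie in this disk, and no smaller disk contains both endpoints, so this is the minimum enclosing circle.
r = √(58.25) ≈ 7.63.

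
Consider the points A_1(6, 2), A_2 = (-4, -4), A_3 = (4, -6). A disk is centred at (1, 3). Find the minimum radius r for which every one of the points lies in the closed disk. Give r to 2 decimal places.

The required radius is the distance from (1, 3) to the farthest point.
Squared distances: 26, 74, 90.
Maximum is 90, attained at A_3.
r = √90 ≈ 9.49.

9.49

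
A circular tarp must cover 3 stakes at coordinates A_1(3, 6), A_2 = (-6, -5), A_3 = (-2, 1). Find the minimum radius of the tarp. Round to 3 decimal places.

7.106

Side lengths²: A_1A_2² = 202, A_1A_3² = 50, A_2A_3² = 52.
Since A_1A_2² = 202 ≥ 52 + 50 = 102, the angle opposite A_1A_2 is not acute, so the smallest enclosing circle has A_1A_2 as diameter.
Centre = midpoint of A_1A_2 = (-1.5, 0.5), r² = 202/4 = 50.5.
r = √(50.5) ≈ 7.106.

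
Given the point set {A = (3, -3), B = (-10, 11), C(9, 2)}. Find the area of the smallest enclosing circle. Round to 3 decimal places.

347.146

Side lengths²: AB² = 365, AC² = 61, BC² = 442.
Since BC² = 442 ≥ 365 + 61 = 426, the angle opposite BC is not acute, so the smallest enclosing circle has BC as diameter.
Centre = midpoint of BC = (-0.5, 6.5), r² = 442/4 = 110.5.
Area = π·r² = π·110.5 ≈ 347.146.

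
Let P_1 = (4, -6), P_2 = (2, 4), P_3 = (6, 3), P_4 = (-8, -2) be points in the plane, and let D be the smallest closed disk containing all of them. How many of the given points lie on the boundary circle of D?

A smallest enclosing disk is always determined by at most three of the input points on its boundary.
The minimum enclosing circle is determined by three boundary points: P_1, P_3, P_4.
Their circumcentre is (-43/58, -13/58) with r² = 93925/1682.
The farthest remaining point P_2 is at distance² 42653/1682 ≤ 93925/1682.
The points at distance exactly r from the centre are P_1, P_3, P_4 — 3 points.

3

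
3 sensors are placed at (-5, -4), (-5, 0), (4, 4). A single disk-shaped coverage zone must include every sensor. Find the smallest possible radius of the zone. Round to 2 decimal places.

6.02

Call the three points A, B, C in the order given.
Side lengths²: AB² = 16, AC² = 145, BC² = 97.
Since AC² = 145 ≥ 97 + 16 = 113, the angle opposite AC is not acute, so the smallest enclosing circle has AC as diameter.
Centre = midpoint of AC = (-0.5, 0), r² = 145/4 = 36.25.
r = √(36.25) ≈ 6.02.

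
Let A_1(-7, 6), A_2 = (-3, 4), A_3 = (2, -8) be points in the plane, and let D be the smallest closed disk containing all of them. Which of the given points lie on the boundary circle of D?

Side lengths²: A_1A_2² = 20, A_1A_3² = 277, A_2A_3² = 169.
Since A_1A_3² = 277 ≥ 169 + 20 = 189, the angle opposite A_1A_3 is not acute, so the smallest enclosing circle has A_1A_3 as diameter.
Centre = midpoint of A_1A_3 = (-2.5, -1), r² = 277/4 = 69.25.
The points at distance exactly r from the centre are A_1, A_3 — 2 points.

A_1, A_3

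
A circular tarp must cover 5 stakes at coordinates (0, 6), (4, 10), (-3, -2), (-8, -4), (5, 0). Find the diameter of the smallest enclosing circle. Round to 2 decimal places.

The farthest pair is (4, 10)–(-8, -4) with squared distance 340. The circle on this segment as diameter has centre (-2, 3) and r² = 340/4 = 85.
Check (0, 6): distance² to centre = 13 ≤ 85, so it lies inside.
All remaining points lie in this disk, and no smaller disk contains both endpoints, so this is the minimum enclosing circle.
Diameter = 2r = 2√85 ≈ 18.44.

18.44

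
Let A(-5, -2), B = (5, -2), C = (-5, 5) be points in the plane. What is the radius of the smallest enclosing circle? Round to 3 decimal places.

Side lengths²: AB² = 100, AC² = 49, BC² = 149.
Since BC² = 149 ≥ 100 + 49 = 149, the angle opposite BC is not acute, so the smallest enclosing circle has BC as diameter.
Centre = midpoint of BC = (0, 1.5), r² = 149/4 = 37.25.
r = √(37.25) ≈ 6.103.

6.103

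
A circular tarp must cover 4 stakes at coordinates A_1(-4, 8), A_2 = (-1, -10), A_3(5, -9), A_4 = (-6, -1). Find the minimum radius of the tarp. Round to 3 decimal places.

The farthest pair is A_1–A_3 with squared distance 370. The circle on this segment as diameter has centre (0.5, -0.5) and r² = 370/4 = 92.5.
Check A_2: distance² to centre = 92.5 ≤ 92.5, so it lies inside.
All remaining points lie in this disk, and no smaller disk contains both endpoints, so this is the minimum enclosing circle.
r = √(92.5) ≈ 9.618.

9.618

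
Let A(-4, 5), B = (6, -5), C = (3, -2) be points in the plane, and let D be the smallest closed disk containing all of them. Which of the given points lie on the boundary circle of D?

Side lengths²: AB² = 200, AC² = 98, BC² = 18.
Since AB² = 200 ≥ 98 + 18 = 116, the angle opposite AB is not acute, so the smallest enclosing circle has AB as diameter.
Centre = midpoint of AB = (1, 0), r² = 200/4 = 50.
The points at distance exactly r from the centre are A, B — 2 points.

A, B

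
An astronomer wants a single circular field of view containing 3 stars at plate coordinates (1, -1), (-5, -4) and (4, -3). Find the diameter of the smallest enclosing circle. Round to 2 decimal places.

Call the three points A, B, C in the order given.
Side lengths²: AB² = 45, AC² = 13, BC² = 82.
Since BC² = 82 ≥ 45 + 13 = 58, the angle opposite BC is not acute, so the smallest enclosing circle has BC as diameter.
Centre = midpoint of BC = (-0.5, -3.5), r² = 82/4 = 20.5.
Diameter = 2r = 2√(20.5) ≈ 9.06.

9.06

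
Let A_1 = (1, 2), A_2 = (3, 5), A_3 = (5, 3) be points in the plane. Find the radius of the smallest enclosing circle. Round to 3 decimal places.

2.102

Side lengths²: A_1A_2² = 13, A_1A_3² = 17, A_2A_3² = 8.
Since A_1A_3² = 17 < 13 + 8 = 21, the triangle is acute, so the smallest enclosing circle is the circumcircle.
Circumcentre = (2.9, 2.9), r² = 4.42.
r = √(4.42) ≈ 2.102.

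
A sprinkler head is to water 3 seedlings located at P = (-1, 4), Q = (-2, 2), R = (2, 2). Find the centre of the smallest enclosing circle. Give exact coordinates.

Side lengths²: PQ² = 5, PR² = 13, QR² = 16.
Since QR² = 16 < 13 + 5 = 18, the triangle is acute, so the smallest enclosing circle is the circumcircle.
Circumcentre = (0, 2.25), r² = 4.0625.
Centre = (0, 2.25).

(0, 2.25)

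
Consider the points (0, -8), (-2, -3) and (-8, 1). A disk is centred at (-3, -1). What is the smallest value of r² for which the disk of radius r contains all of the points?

The required radius is the distance from (-3, -1) to the farthest point.
Squared distances: 58, 5, 29.
Maximum is 58, attained at (0, -8).

58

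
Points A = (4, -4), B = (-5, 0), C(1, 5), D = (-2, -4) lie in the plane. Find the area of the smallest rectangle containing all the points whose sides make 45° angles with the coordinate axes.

In coordinates u = x + y, v = x − y the rectangle is axis-aligned; the map (x,y)→(u,v) scales areas by 2.
u-values: 0, -5, 6, -6; range = 6 − (-6) = 12.
v-values: 8, -5, -4, 2; range = 8 − (-5) = 13.
Area = (12 × 13) / 2 = 78.

78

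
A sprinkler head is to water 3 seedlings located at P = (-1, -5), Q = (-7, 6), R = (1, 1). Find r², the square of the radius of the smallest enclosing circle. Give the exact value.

Side lengths²: PQ² = 157, PR² = 40, QR² = 89.
Since PQ² = 157 ≥ 89 + 40 = 129, the angle opposite PQ is not acute, so the smallest enclosing circle has PQ as diameter.
Centre = midpoint of PQ = (-4, 0.5), r² = 157/4 = 39.25.

39.25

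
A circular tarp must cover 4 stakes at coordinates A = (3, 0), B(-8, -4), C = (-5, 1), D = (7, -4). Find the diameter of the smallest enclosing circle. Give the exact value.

A smallest enclosing disk is always determined by at most three of the input points on its boundary.
The farthest pair is B–D with squared distance 225. The circle on this segment as diameter has centre (-0.5, -4) and r² = 225/4 = 56.25.
Check A: distance² to centre = 28.25 ≤ 56.25, so it lies inside.
All remaining points lie in this disk, and no smaller disk contains both endpoints, so this is the minimum enclosing circle.
Diameter = 2r = 2√(56.25) = 15.

15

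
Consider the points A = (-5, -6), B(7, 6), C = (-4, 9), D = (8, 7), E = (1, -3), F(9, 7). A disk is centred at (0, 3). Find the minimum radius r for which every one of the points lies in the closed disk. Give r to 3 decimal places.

The required radius is the distance from (0, 3) to the farthest point.
Squared distances: 106, 58, 52, 80, 37, 97.
Maximum is 106, attained at A.
r = √106 ≈ 10.296.

10.296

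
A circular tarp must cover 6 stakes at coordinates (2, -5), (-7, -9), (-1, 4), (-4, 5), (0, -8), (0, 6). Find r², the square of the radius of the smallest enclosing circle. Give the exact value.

68.5

By Welzl's lemma the MEC is supported by two points (diametrically opposite) or three points (on a circumcircle).
The farthest pair is (-7, -9)–(0, 6) with squared distance 274. The circle on this segment as diameter has centre (-3.5, -1.5) and r² = 274/4 = 68.5.
Check (2, -5): distance² to centre = 42.5 ≤ 68.5, so it lies inside.
All remaining points lie in this disk, and no smaller disk contains both endpoints, so this is the minimum enclosing circle.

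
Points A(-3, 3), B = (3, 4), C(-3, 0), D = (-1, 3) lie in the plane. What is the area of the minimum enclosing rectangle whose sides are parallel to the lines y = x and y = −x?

25

In coordinates u = x + y, v = x − y the rectangle is axis-aligned; the map (x,y)→(u,v) scales areas by 2.
u-values: 0, 7, -3, 2; range = 7 − (-3) = 10.
v-values: -6, -1, -3, -4; range = -1 − (-6) = 5.
Area = (10 × 5) / 2 = 25.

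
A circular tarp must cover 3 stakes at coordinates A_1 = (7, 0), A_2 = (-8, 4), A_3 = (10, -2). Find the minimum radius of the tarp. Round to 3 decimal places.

Side lengths²: A_1A_2² = 241, A_1A_3² = 13, A_2A_3² = 360.
Since A_2A_3² = 360 ≥ 241 + 13 = 254, the angle opposite A_2A_3 is not acute, so the smallest enclosing circle has A_2A_3 as diameter.
Centre = midpoint of A_2A_3 = (1, 1), r² = 360/4 = 90.
r = √90 ≈ 9.487.

9.487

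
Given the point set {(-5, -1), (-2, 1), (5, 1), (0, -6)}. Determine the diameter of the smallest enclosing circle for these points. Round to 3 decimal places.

By Welzl's lemma the MEC is supported by two points (diametrically opposite) or three points (on a circumcircle).
The minimum enclosing circle is determined by three boundary points: (-5, -1), (5, 1), (0, -6).
Their circumcentre is (1/6, -5/6) with r² = 481/18.
The farthest remaining point (-2, 1) is at distance² 145/18 ≤ 481/18.
Diameter = 2r = 2√(481/18) ≈ 10.339.

10.339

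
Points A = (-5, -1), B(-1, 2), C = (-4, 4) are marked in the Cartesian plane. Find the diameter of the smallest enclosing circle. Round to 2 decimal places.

5.41

Side lengths²: AB² = 25, AC² = 26, BC² = 13.
Since AC² = 26 < 25 + 13 = 38, the triangle is acute, so the smallest enclosing circle is the circumcircle.
Circumcentre = (-123/34, 45/34), r² = 4225/578.
Diameter = 2r = 2√(4225/578) ≈ 5.41.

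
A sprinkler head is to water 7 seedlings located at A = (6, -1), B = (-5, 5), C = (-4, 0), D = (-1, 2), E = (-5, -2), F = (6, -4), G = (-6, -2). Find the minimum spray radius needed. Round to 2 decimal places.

7.11

A smallest enclosing disk is always determined by at most three of the input points on its boundary.
The farthest pair is B–F with squared distance 202. The circle on this segment as diameter has centre (0.5, 0.5) and r² = 202/4 = 50.5.
Check A: distance² to centre = 32.5 ≤ 50.5, so it lies inside.
All remaining points lie in this disk, and no smaller disk contains both endpoints, so this is the minimum enclosing circle.
r = √(50.5) ≈ 7.11.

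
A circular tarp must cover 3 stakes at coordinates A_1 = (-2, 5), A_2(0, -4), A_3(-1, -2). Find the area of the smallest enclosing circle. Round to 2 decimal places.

66.76

Side lengths²: A_1A_2² = 85, A_1A_3² = 50, A_2A_3² = 5.
Since A_1A_2² = 85 ≥ 50 + 5 = 55, the angle opposite A_1A_2 is not acute, so the smallest enclosing circle has A_1A_2 as diameter.
Centre = midpoint of A_1A_2 = (-1, 0.5), r² = 85/4 = 21.25.
Area = π·r² = π·21.25 ≈ 66.76.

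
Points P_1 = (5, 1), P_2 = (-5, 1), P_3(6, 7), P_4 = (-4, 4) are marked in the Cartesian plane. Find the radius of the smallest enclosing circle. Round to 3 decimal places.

6.265

A smallest enclosing disk is always determined by at most three of the input points on its boundary.
The farthest pair is P_2–P_3 with squared distance 157. The circle on this segment as diameter has centre (0.5, 4) and r² = 157/4 = 39.25.
Check P_1: distance² to centre = 29.25 ≤ 39.25, so it lies inside.
All remaining points lie in this disk, and no smaller disk contains both endpoints, so this is the minimum enclosing circle.
r = √(39.25) ≈ 6.265.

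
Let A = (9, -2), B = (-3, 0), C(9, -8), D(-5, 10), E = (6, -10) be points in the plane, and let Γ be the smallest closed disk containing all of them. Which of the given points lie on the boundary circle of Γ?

C, D, E

A smallest enclosing disk is always determined by at most three of the input points on its boundary.
The minimum enclosing circle is determined by three boundary points: C, D, E.
Their circumcentre is (101/82, 33/82) with r² = 440245/3362.
The farthest remaining point A is at distance² 222289/3362 ≤ 440245/3362.
The points at distance exactly r from the centre are C, D, E — 3 points.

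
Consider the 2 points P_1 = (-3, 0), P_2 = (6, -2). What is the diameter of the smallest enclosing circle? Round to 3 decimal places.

The smallest circle enclosing two points has them as diameter endpoints.
Centre = midpoint = (1.5, -1); r² = |P_1P_2|²/4 = 85/4 = 21.25.
Diameter = 2r = 2√(21.25) ≈ 9.220.

9.220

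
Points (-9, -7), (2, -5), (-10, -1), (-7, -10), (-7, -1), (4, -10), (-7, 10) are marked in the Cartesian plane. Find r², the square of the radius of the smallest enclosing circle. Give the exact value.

130.25

The minimum enclosing circle of a finite set is fixed by two of the points (as a diameter) or three (as a circumcircle).
The farthest pair is (4, -10)–(-7, 10) with squared distance 521. The circle on this segment as diameter has centre (-1.5, 0) and r² = 521/4 = 130.25.
Check (-9, -7): distance² to centre = 105.25 ≤ 130.25, so it lies inside.
All remaining points lie in this disk, and no smaller disk contains both endpoints, so this is the minimum enclosing circle.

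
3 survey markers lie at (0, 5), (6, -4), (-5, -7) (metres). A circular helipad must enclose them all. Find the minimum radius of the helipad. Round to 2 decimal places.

Call the three points A, B, C in the order given.
Side lengths²: AB² = 117, AC² = 169, BC² = 130.
Since AC² = 169 < 130 + 117 = 247, the triangle is acute, so the smallest enclosing circle is the circumcircle.
Circumcentre = (-0.5, -11/6), r² = 845/18.
r = √(845/18) ≈ 6.85.

6.85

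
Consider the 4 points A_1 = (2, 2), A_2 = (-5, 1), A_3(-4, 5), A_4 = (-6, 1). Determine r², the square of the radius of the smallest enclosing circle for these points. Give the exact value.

16.25

The minimum enclosing circle of a finite set is fixed by two of the points (as a diameter) or three (as a circumcircle).
The farthest pair is A_1–A_4 with squared distance 65. The circle on this segment as diameter has centre (-2, 1.5) and r² = 65/4 = 16.25.
Check A_2: distance² to centre = 9.25 ≤ 16.25, so it lies inside.
All remaining points lie in this disk, and no smaller disk contains both endpoints, so this is the minimum enclosing circle.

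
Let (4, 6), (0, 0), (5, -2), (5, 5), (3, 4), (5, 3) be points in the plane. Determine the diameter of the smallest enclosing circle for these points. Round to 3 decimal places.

By Welzl's lemma the MEC is supported by two points (diametrically opposite) or three points (on a circumcircle).
The minimum enclosing circle is determined by three boundary points: (4, 6), (0, 0), (5, -2).
Their circumcentre is (139/38, 36/19) with r² = 24505/1444.
The farthest remaining point (5, 5) is at distance² 16525/1444 ≤ 24505/1444.
Diameter = 2r = 2√(24505/1444) ≈ 8.239.

8.239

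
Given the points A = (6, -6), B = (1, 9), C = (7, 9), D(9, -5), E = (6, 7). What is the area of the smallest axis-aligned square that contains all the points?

The bounding box has width 8 and height 15.
An axis-aligned square enclosing the set must have side ≥ max(width, height).
So the minimum side is max(8, 15) = 15.
Area = 15² = 225.

225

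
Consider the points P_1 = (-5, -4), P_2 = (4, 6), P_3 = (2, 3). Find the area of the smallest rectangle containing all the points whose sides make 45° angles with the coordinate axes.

9.5

In coordinates u = x + y, v = x − y the rectangle is axis-aligned; the map (x,y)→(u,v) scales areas by 2.
u-values: -9, 10, 5; range = 10 − (-9) = 19.
v-values: -1, -2, -1; range = -1 − (-2) = 1.
Area = (19 × 1) / 2 = 9.5.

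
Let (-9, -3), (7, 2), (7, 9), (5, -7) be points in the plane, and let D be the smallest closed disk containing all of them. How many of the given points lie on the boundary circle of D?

3

The minimum enclosing circle is determined by three boundary points: (-9, -3), (7, 9), (5, -7).
Their circumcentre is (-2/29, 51/29) with r² = 86125/841.
The farthest remaining point (7, 2) is at distance² 42074/841 ≤ 86125/841.
The points at distance exactly r from the centre are (-9, -3), (7, 9), (5, -7) — 3 points.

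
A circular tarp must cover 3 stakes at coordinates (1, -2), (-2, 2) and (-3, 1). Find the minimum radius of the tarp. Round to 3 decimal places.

Call the three points A, B, C in the order given.
Side lengths²: AB² = 25, AC² = 25, BC² = 2.
Since AC² = 25 < 25 + 2 = 27, the triangle is acute, so the smallest enclosing circle is the circumcircle.
Circumcentre = (-11/14, -3/14), r² = 625/98.
r = √(625/98) ≈ 2.525.

2.525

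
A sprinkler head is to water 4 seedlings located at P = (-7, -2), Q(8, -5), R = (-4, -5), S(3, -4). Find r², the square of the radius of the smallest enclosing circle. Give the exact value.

58.5

A smallest enclosing disk is always determined by at most three of the input points on its boundary.
The farthest pair is P–Q with squared distance 234. The circle on this segment as diameter has centre (0.5, -3.5) and r² = 234/4 = 58.5.
Check R: distance² to centre = 22.5 ≤ 58.5, so it lies inside.
All remaining points lie in this disk, and no smaller disk contains both endpoints, so this is the minimum enclosing circle.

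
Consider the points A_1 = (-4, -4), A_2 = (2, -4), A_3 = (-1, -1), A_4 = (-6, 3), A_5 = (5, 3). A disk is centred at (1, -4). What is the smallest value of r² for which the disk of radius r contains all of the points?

98

The required radius is the distance from (1, -4) to the farthest point.
Squared distances: 25, 1, 13, 98, 65.
Maximum is 98, attained at A_4.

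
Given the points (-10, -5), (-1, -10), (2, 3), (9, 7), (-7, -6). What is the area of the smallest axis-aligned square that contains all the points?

The bounding box has width 19 and height 17.
An axis-aligned square enclosing the set must have side ≥ max(width, height).
So the minimum side is max(19, 17) = 19.
Area = 19² = 361.

361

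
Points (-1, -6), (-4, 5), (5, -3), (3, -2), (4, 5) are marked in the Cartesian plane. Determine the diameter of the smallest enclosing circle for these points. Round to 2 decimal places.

The minimum enclosing circle of a finite set is fixed by two of the points (as a diameter) or three (as a circumcircle).
The minimum enclosing circle is determined by three boundary points: (-1, -6), (-4, 5), (4, 5).
Their circumcentre is (0, 2/11) with r² = 4745/121.
The farthest remaining point (5, -3) is at distance² 4250/121 ≤ 4745/121.
Diameter = 2r = 2√(4745/121) ≈ 12.52.

12.52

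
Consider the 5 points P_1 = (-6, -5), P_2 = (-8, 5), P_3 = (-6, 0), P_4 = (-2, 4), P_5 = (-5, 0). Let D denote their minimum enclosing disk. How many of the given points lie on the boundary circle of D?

3

A smallest enclosing disk is always determined by at most three of the input points on its boundary.
The minimum enclosing circle is determined by three boundary points: P_1, P_2, P_4.
Their circumcentre is (-331/58, 15/58) with r² = 46657/1682.
The farthest remaining point P_5 is at distance² 953/1682 ≤ 46657/1682.
The points at distance exactly r from the centre are P_1, P_2, P_4 — 3 points.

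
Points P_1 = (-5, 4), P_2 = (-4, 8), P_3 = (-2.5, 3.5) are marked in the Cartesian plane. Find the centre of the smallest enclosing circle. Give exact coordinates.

Side lengths²: P_1P_2² = 17, P_1P_3² = 6.5, P_2P_3² = 22.5.
Since P_2P_3² = 22.5 < 17 + 6.5 = 23.5, the triangle is acute, so the smallest enclosing circle is the circumcircle.
Circumcentre = (-47/14, 40/7), r² = 1105/196.
Centre = (-47/14, 40/7).

(-47/14, 40/7)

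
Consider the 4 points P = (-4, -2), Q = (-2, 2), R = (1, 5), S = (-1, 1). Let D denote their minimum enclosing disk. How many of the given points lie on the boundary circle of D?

The farthest pair is P–R with squared distance 74. The circle on this segment as diameter has centre (-1.5, 1.5) and r² = 74/4 = 18.5.
Check Q: distance² to centre = 0.5 ≤ 18.5, so it lies inside.
All remaining points lie in this disk, and no smaller disk contains both endpoints, so this is the minimum enclosing circle.
The points at distance exactly r from the centre are P, R — 2 points.

2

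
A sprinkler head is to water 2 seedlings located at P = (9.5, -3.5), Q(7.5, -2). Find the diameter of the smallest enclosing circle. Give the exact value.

2.5

The smallest circle enclosing two points has them as diameter endpoints.
Centre = midpoint = (8.5, -2.75); r² = |PQ|²/4 = 6.25/4 = 1.5625.
Diameter = 2r = 2√(1.5625) = 2.5.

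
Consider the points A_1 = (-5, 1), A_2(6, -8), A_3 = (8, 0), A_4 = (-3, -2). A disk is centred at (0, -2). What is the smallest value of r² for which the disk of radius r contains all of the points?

72

The required radius is the distance from (0, -2) to the farthest point.
Squared distances: 34, 72, 68, 9.
Maximum is 72, attained at A_2.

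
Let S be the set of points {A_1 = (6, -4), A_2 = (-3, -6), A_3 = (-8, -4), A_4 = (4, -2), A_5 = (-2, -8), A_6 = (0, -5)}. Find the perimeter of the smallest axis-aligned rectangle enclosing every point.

40

Width = max x − min x = 6 − (-8) = 14.
Height = max y − min y = -2 − (-8) = 6.
Perimeter = 2(14 + 6) = 40.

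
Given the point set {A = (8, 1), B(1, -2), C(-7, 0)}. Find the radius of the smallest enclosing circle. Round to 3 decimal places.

7.517

Side lengths²: AB² = 58, AC² = 226, BC² = 68.
Since AC² = 226 ≥ 68 + 58 = 126, the angle opposite AC is not acute, so the smallest enclosing circle has AC as diameter.
Centre = midpoint of AC = (0.5, 0.5), r² = 226/4 = 56.5.
r = √(56.5) ≈ 7.517.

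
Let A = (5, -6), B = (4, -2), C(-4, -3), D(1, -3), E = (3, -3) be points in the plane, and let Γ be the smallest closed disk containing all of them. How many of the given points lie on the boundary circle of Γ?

The minimum enclosing circle of a finite set is fixed by two of the points (as a diameter) or three (as a circumcircle).
The farthest pair is A–C with squared distance 90. The circle on this segment as diameter has centre (0.5, -4.5) and r² = 90/4 = 22.5.
Check B: distance² to centre = 18.5 ≤ 22.5, so it lies inside.
All remaining points lie in this disk, and no smaller disk contains both endpoints, so this is the minimum enclosing circle.
The points at distance exactly r from the centre are A, C — 2 points.

2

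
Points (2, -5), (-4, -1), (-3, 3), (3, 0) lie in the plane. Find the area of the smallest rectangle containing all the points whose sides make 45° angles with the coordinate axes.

In coordinates u = x + y, v = x − y the rectangle is axis-aligned; the map (x,y)→(u,v) scales areas by 2.
u-values: -3, -5, 0, 3; range = 3 − (-5) = 8.
v-values: 7, -3, -6, 3; range = 7 − (-6) = 13.
Area = (8 × 13) / 2 = 52.

52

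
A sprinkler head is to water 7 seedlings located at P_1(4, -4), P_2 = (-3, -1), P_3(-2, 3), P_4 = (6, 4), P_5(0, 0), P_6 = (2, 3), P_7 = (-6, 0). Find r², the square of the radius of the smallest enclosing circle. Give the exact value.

The minimum enclosing circle is determined by three boundary points: P_1, P_4, P_7.
Their circumcentre is (3/11, 13/11) with r² = 4930/121.
The farthest remaining point P_2 is at distance² 1872/121 ≤ 4930/121.

4930/121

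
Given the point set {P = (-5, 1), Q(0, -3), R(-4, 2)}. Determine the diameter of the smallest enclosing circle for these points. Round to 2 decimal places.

6.44

Side lengths²: PQ² = 41, PR² = 2, QR² = 41.
Since QR² = 41 < 41 + 2 = 43, the triangle is acute, so the smallest enclosing circle is the circumcircle.
Circumcentre = (-41/18, -13/18), r² = 1681/162.
Diameter = 2r = 2√(1681/162) ≈ 6.44.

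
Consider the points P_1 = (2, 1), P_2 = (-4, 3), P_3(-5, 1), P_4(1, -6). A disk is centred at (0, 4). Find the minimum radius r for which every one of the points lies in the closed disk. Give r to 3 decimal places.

10.050

The required radius is the distance from (0, 4) to the farthest point.
Squared distances: 13, 17, 34, 101.
Maximum is 101, attained at P_4.
r = √101 ≈ 10.050.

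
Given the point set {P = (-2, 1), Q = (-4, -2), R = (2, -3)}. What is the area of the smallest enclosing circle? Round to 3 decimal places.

Side lengths²: PQ² = 13, PR² = 32, QR² = 37.
Since QR² = 37 < 32 + 13 = 45, the triangle is acute, so the smallest enclosing circle is the circumcircle.
Circumcentre = (-0.9, -1.9), r² = 9.62.
Area = π·r² = π·9.62 ≈ 30.222.

30.222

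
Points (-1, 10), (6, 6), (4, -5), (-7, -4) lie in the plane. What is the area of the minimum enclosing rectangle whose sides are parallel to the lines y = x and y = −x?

In coordinates u = x + y, v = x − y the rectangle is axis-aligned; the map (x,y)→(u,v) scales areas by 2.
u-values: 9, 12, -1, -11; range = 12 − (-11) = 23.
v-values: -11, 0, 9, -3; range = 9 − (-11) = 20.
Area = (23 × 20) / 2 = 230.

230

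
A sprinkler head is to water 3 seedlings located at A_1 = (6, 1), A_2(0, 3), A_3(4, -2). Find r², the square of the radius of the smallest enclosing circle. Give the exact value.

Side lengths²: A_1A_2² = 40, A_1A_3² = 13, A_2A_3² = 41.
Since A_2A_3² = 41 < 40 + 13 = 53, the triangle is acute, so the smallest enclosing circle is the circumcircle.
Circumcentre = (59/22, 23/22), r² = 2665/242.

2665/242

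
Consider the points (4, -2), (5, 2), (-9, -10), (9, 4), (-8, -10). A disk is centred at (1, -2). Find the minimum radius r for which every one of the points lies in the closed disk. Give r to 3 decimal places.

12.806

The required radius is the distance from (1, -2) to the farthest point.
Squared distances: 9, 32, 164, 100, 145.
Maximum is 164, attained at (-9, -10).
r = √164 ≈ 12.806.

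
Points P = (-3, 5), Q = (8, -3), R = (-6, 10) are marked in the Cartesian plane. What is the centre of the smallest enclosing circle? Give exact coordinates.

(1, 3.5)

Side lengths²: PQ² = 185, PR² = 34, QR² = 365.
Since QR² = 365 ≥ 185 + 34 = 219, the angle opposite QR is not acute, so the smallest enclosing circle has QR as diameter.
Centre = midpoint of QR = (1, 3.5), r² = 365/4 = 91.25.
Centre = (1, 3.5).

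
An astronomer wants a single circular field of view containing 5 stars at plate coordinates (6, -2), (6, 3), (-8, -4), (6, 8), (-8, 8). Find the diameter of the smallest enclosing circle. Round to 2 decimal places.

The minimum enclosing circle of a finite set is fixed by two of the points (as a diameter) or three (as a circumcircle).
The farthest pair is (-8, -4)–(6, 8) with squared distance 340. The circle on this segment as diameter has centre (-1, 2) and r² = 340/4 = 85.
Check (6, -2): distance² to centre = 65 ≤ 85, so it lies inside.
All remaining points lie in this disk, and no smaller disk contains both endpoints, so this is the minimum enclosing circle.
Diameter = 2r = 2√85 ≈ 18.44.

18.44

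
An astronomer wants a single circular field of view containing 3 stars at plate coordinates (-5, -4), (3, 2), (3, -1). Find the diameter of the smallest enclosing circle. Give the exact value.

10

Call the three points A, B, C in the order given.
Side lengths²: AB² = 100, AC² = 73, BC² = 9.
Since AB² = 100 ≥ 73 + 9 = 82, the angle opposite AB is not acute, so the smallest enclosing circle has AB as diameter.
Centre = midpoint of AB = (-1, -1), r² = 100/4 = 25.
Diameter = 2r = 2√25 = 10.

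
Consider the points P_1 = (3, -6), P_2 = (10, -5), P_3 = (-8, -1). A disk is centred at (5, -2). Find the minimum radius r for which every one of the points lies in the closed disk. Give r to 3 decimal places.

The required radius is the distance from (5, -2) to the farthest point.
Squared distances: 20, 34, 170.
Maximum is 170, attained at P_3.
r = √170 ≈ 13.038.

13.038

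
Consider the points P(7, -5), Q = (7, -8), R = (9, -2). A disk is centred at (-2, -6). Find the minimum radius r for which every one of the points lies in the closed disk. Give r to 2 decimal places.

The required radius is the distance from (-2, -6) to the farthest point.
Squared distances: 82, 85, 137.
Maximum is 137, attained at R.
r = √137 ≈ 11.70.

11.70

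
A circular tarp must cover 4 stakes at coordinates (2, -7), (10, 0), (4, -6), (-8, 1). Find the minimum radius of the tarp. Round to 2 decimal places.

The farthest pair is (10, 0)–(-8, 1) with squared distance 325. The circle on this segment as diameter has centre (1, 0.5) and r² = 325/4 = 81.25.
Check (2, -7): distance² to centre = 57.25 ≤ 81.25, so it lies inside.
All remaining points lie in this disk, and no smaller disk contains both endpoints, so this is the minimum enclosing circle.
r = √(81.25) ≈ 9.01.

9.01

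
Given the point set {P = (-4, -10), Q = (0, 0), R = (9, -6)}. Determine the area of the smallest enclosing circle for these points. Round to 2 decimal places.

151.74

Side lengths²: PQ² = 116, PR² = 185, QR² = 117.
Since PR² = 185 < 117 + 116 = 233, the triangle is acute, so the smallest enclosing circle is the circumcircle.
Circumcentre = (79/38, -126/19), r² = 69745/1444.
Area = π·r² = π·69745/1444 ≈ 151.74.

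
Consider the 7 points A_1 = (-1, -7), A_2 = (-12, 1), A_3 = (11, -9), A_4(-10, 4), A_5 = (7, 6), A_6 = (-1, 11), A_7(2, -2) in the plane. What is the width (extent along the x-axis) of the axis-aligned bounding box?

max x = 11, min x = -12, so width = 23.

23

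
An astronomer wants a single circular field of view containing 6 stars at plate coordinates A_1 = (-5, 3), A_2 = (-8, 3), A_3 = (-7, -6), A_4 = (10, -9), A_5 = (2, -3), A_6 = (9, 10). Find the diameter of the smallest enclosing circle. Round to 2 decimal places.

23.22

The minimum enclosing circle of a finite set is fixed by two of the points (as a diameter) or three (as a circumcircle).
The minimum enclosing circle is determined by three boundary points: A_3, A_4, A_6.
Their circumcentre is (2.85, 0.15) with r² = 134.845.
The farthest remaining point A_2 is at distance² 125.845 ≤ 134.845.
Diameter = 2r = 2√(134.845) ≈ 23.22.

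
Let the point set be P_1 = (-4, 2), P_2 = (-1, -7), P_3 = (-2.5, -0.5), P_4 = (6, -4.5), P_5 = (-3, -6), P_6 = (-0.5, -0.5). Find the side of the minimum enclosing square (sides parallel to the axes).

The bounding box has width 10 and height 9.
An axis-aligned square enclosing the set must have side ≥ max(width, height).
So the minimum side is max(10, 9) = 10.

10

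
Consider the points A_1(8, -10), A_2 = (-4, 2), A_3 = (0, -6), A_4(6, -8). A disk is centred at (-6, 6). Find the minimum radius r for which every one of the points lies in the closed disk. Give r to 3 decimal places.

The required radius is the distance from (-6, 6) to the farthest point.
Squared distances: 452, 20, 180, 340.
Maximum is 452, attained at A_1.
r = √452 ≈ 21.260.

21.260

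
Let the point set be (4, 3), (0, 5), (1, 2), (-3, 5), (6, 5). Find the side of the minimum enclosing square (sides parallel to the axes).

9

The bounding box has width 9 and height 3.
An axis-aligned square enclosing the set must have side ≥ max(width, height).
So the minimum side is max(9, 3) = 9.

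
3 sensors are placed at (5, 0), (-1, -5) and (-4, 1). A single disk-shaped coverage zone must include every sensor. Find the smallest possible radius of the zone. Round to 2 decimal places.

Call the three points A, B, C in the order given.
Side lengths²: AB² = 61, AC² = 82, BC² = 45.
Since AC² = 82 < 61 + 45 = 106, the triangle is acute, so the smallest enclosing circle is the circumcircle.
Circumcentre = (13/34, -19/34), r² = 12505/578.
r = √(12505/578) ≈ 4.65.

4.65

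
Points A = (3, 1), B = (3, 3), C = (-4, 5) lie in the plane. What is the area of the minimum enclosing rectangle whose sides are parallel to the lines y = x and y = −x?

In coordinates u = x + y, v = x − y the rectangle is axis-aligned; the map (x,y)→(u,v) scales areas by 2.
u-values: 4, 6, 1; range = 6 − 1 = 5.
v-values: 2, 0, -9; range = 2 − (-9) = 11.
Area = (5 × 11) / 2 = 27.5.

27.5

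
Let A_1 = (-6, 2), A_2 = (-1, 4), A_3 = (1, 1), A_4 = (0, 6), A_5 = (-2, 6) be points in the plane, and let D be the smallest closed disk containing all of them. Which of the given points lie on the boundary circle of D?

A_1, A_3, A_4

The minimum enclosing circle of a finite set is fixed by two of the points (as a diameter) or three (as a circumcircle).
The minimum enclosing circle is determined by three boundary points: A_1, A_3, A_4.
Their circumcentre is (-39/17, 50/17) with r² = 4225/289.
The farthest remaining point A_5 is at distance² 2729/289 ≤ 4225/289.
The points at distance exactly r from the centre are A_1, A_3, A_4 — 3 points.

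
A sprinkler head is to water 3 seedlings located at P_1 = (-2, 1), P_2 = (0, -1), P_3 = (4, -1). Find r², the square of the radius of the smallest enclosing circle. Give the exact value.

Side lengths²: P_1P_2² = 8, P_1P_3² = 40, P_2P_3² = 16.
Since P_1P_3² = 40 ≥ 16 + 8 = 24, the angle opposite P_1P_3 is not acute, so the smallest enclosing circle has P_1P_3 as diameter.
Centre = midpoint of P_1P_3 = (1, 0), r² = 40/4 = 10.

10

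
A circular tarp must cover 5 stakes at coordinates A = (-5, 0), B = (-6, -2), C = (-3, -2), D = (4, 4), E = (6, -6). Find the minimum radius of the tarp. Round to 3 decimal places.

6.716

The minimum enclosing circle is determined by three boundary points: B, D, E.
Their circumcentre is (5/7, -13/7) with r² = 2210/49.
The farthest remaining point A is at distance² 1769/49 ≤ 2210/49.
r = √(2210/49) ≈ 6.716.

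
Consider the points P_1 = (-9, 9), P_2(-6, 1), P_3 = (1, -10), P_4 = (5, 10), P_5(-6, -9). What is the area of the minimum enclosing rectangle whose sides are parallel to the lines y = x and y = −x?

435

In coordinates u = x + y, v = x − y the rectangle is axis-aligned; the map (x,y)→(u,v) scales areas by 2.
u-values: 0, -5, -9, 15, -15; range = 15 − (-15) = 30.
v-values: -18, -7, 11, -5, 3; range = 11 − (-18) = 29.
Area = (30 × 29) / 2 = 435.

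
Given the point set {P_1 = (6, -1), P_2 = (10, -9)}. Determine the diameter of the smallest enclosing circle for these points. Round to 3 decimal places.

The smallest circle enclosing two points has them as diameter endpoints.
Centre = midpoint = (8, -5); r² = |P_1P_2|²/4 = 80/4 = 20.
Diameter = 2r = 2√20 ≈ 8.944.

8.944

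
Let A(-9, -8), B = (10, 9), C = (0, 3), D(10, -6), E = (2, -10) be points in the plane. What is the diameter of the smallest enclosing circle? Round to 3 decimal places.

25.495

By Welzl's lemma the MEC is supported by two points (diametrically opposite) or three points (on a circumcircle).
The farthest pair is A–B with squared distance 650. The circle on this segment as diameter has centre (0.5, 0.5) and r² = 650/4 = 162.5.
Check C: distance² to centre = 6.5 ≤ 162.5, so it lies inside.
All remaining points lie in this disk, and no smaller disk contains both endpoints, so this is the minimum enclosing circle.
Diameter = 2r = 2√(162.5) ≈ 25.495.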